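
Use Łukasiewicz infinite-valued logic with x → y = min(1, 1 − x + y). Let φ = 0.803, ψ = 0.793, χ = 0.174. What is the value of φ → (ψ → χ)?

0.578

ψ → χ = min(1, 1 − 0.793 + 0.174) = min(1, 0.381) = 0.381
φ → (ψ → χ) = min(1, 1 − 0.803 + 0.381) = min(1, 0.578) = 0.578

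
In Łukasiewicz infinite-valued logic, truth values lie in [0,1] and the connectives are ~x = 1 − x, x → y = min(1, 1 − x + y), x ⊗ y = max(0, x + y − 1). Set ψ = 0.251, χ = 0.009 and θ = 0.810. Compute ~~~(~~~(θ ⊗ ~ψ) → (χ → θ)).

~ψ = 1 − 0.251 = 0.749
θ ⊗ ~ψ = max(0, 0.810 + 0.749 − 1) = max(0, 0.559) = 0.559
~(θ ⊗ ~ψ) = 1 − 0.559 = 0.441
~~(θ ⊗ ~ψ) = 1 − 0.441 = 0.559
~~~(θ ⊗ ~ψ) = 1 − 0.559 = 0.441
χ → θ = min(1, 1 − 0.009 + 0.810) = min(1, 1.801) = 1.000
~~~(θ ⊗ ~ψ) → (χ → θ) = min(1, 1 − 0.441 + 1.000) = min(1, 1.559) = 1.000
~(~~~(θ ⊗ ~ψ) → (χ → θ)) = 1 − 1.000 = 0.000
~~(~~~(θ ⊗ ~ψ) → (χ → θ)) = 1 − 0.000 = 1.000
~~~(~~~(θ ⊗ ~ψ) → (χ → θ)) = 1 − 1.000 = 0.000

0.000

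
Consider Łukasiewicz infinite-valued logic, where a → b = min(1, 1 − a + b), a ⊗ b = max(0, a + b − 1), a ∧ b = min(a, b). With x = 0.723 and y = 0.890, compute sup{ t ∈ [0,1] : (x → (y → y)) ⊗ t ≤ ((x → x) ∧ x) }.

0.723

y → y = min(1, 1 − 0.890 + 0.890) = min(1, 1.000) = 1.000
x → (y → y) = min(1, 1 − 0.723 + 1.000) = min(1, 1.277) = 1.000
So the left factor is x → (y → y) = 1.000.
x → x = min(1, 1 − 0.723 + 0.723) = min(1, 1.000) = 1.000
(x → x) ∧ x = min(1.000, 0.723) = 0.723
So the right-hand bound is (x → x) ∧ x = 0.723.
The residuum of the Łukasiewicz t-norm gives the supremum: min(1, 1 − 1.000 + 0.723).
1 − 1.000 + 0.723 = 0.723, so t = min(1, 0.723) = 0.723.
Check: 1.000 ⊗ 0.723 = max(0, 0.723) = 0.723 ≤ 0.723.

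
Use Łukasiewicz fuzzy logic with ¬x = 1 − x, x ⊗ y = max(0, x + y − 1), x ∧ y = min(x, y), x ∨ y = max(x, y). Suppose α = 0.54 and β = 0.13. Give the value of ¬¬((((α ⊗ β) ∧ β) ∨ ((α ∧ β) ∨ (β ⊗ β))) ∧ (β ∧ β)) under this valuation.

0.13

α ⊗ β = max(0, 0.54 + 0.13 − 1) = max(0, -0.33) = 0.00
(α ⊗ β) ∧ β = min(0.00, 0.13) = 0.00
α ∧ β = min(0.54, 0.13) = 0.13
β ⊗ β = max(0, 0.13 + 0.13 − 1) = max(0, -0.74) = 0.00
(α ∧ β) ∨ (β ⊗ β) = max(0.13, 0.00) = 0.13
((α ⊗ β) ∧ β) ∨ ((α ∧ β) ∨ (β ⊗ β)) = max(0.00, 0.13) = 0.13
β ∧ β = min(0.13, 0.13) = 0.13
(((α ⊗ β) ∧ β) ∨ ((α ∧ β) ∨ (β ⊗ β))) ∧ (β ∧ β) = min(0.13, 0.13) = 0.13
¬((((α ⊗ β) ∧ β) ∨ ((α ∧ β) ∨ (β ⊗ β))) ∧ (β ∧ β)) = 1 − 0.13 = 0.87
¬¬((((α ⊗ β) ∧ β) ∨ ((α ∧ β) ∨ (β ⊗ β))) ∧ (β ∧ β)) = 1 − 0.87 = 0.13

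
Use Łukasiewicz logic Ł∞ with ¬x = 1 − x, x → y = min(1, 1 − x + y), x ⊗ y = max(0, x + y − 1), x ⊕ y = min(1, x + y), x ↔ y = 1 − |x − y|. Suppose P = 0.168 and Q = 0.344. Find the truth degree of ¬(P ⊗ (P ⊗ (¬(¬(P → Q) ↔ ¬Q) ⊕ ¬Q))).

P → Q = min(1, 1 − 0.168 + 0.344) = min(1, 1.176) = 1.000
¬(P → Q) = 1 − 1.000 = 0.000
¬Q = 1 − 0.344 = 0.656
¬(P → Q) ↔ ¬Q = 1 − |0.000 − 0.656| = 1 − 0.656 = 0.344
¬(¬(P → Q) ↔ ¬Q) = 1 − 0.344 = 0.656
¬(¬(P → Q) ↔ ¬Q) ⊕ ¬Q = min(1, 0.656 + 0.656) = min(1, 1.312) = 1.000
P ⊗ (¬(¬(P → Q) ↔ ¬Q) ⊕ ¬Q) = max(0, 0.168 + 1.000 − 1) = max(0, 0.168) = 0.168
P ⊗ (P ⊗ (¬(¬(P → Q) ↔ ¬Q) ⊕ ¬Q)) = max(0, 0.168 + 0.168 − 1) = max(0, -0.664) = 0.000
¬(P ⊗ (P ⊗ (¬(¬(P → Q) ↔ ¬Q) ⊕ ¬Q))) = 1 − 0.000 = 1.000

1.000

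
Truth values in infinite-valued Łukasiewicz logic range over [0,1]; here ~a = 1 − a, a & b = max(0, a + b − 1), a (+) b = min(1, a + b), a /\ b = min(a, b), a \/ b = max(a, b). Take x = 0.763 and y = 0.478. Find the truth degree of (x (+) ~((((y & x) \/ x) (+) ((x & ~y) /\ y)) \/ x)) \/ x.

y & x = max(0, 0.478 + 0.763 − 1) = max(0, 0.241) = 0.241
(y & x) \/ x = max(0.241, 0.763) = 0.763
~y = 1 − 0.478 = 0.522
x & ~y = max(0, 0.763 + 0.522 − 1) = max(0, 0.285) = 0.285
(x & ~y) /\ y = min(0.285, 0.478) = 0.285
((y & x) \/ x) (+) ((x & ~y) /\ y) = min(1, 0.763 + 0.285) = min(1, 1.048) = 1.000
(((y & x) \/ x) (+) ((x & ~y) /\ y)) \/ x = max(1.000, 0.763) = 1.000
~((((y & x) \/ x) (+) ((x & ~y) /\ y)) \/ x) = 1 − 1.000 = 0.000
x (+) ~((((y & x) \/ x) (+) ((x & ~y) /\ y)) \/ x) = min(1, 0.763 + 0.000) = min(1, 0.763) = 0.763
(x (+) ~((((y & x) \/ x) (+) ((x & ~y) /\ y)) \/ x)) \/ x = max(0.763, 0.763) = 0.763

0.763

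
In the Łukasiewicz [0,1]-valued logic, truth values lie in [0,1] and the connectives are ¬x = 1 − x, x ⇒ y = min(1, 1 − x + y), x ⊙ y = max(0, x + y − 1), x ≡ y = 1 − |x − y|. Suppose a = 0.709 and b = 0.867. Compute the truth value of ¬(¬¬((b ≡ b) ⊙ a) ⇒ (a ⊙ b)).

0.133

b ≡ b = 1 − |0.867 − 0.867| = 1 − 0.000 = 1.000
(b ≡ b) ⊙ a = max(0, 1.000 + 0.709 − 1) = max(0, 0.709) = 0.709
¬((b ≡ b) ⊙ a) = 1 − 0.709 = 0.291
¬¬((b ≡ b) ⊙ a) = 1 − 0.291 = 0.709
a ⊙ b = max(0, 0.709 + 0.867 − 1) = max(0, 0.576) = 0.576
¬¬((b ≡ b) ⊙ a) ⇒ (a ⊙ b) = min(1, 1 − 0.709 + 0.576) = min(1, 0.867) = 0.867
¬(¬¬((b ≡ b) ⊙ a) ⇒ (a ⊙ b)) = 1 − 0.867 = 0.133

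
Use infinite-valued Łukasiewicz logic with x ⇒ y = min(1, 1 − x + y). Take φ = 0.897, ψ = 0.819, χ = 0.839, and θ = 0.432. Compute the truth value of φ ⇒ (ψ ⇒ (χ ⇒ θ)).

0.877

χ ⇒ θ = min(1, 1 − 0.839 + 0.432) = min(1, 0.593) = 0.593
ψ ⇒ (χ ⇒ θ) = min(1, 1 − 0.819 + 0.593) = min(1, 0.774) = 0.774
φ ⇒ (ψ ⇒ (χ ⇒ θ)) = min(1, 1 − 0.897 + 0.774) = min(1, 0.877) = 0.877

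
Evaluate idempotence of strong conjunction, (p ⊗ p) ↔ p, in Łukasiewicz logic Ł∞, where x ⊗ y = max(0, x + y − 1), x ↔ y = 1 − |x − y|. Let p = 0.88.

0.88

p ⊗ p = max(0, 0.88 + 0.88 − 1) = max(0, 0.76) = 0.76
(p ⊗ p) ↔ p = 1 − |0.76 − 0.88| = 1 − 0.12 = 0.88
(The value 0.88 < 1 shows this instance is not satisfied; fails in Ł∞ since a ⊗ a = max(0, 2a−1) ≠ a in general.)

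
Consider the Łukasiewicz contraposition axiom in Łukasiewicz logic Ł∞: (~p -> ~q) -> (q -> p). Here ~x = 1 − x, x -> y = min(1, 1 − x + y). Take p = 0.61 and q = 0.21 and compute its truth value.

1.00

~p = 1 − 0.61 = 0.39
~q = 1 − 0.21 = 0.79
~p -> ~q = min(1, 1 − 0.39 + 0.79) = min(1, 1.40) = 1.00
q -> p = min(1, 1 − 0.21 + 0.61) = min(1, 1.40) = 1.00
(~p -> ~q) -> (q -> p) = min(1, 1 − 1.00 + 1.00) = min(1, 1.00) = 1.00
(As expected: an axiom of Ł∞, always 1.)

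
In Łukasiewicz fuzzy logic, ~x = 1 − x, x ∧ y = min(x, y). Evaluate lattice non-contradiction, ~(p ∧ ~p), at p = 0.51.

~p = 1 − 0.51 = 0.49
p ∧ ~p = min(0.51, 0.49) = 0.49
~(p ∧ ~p) = 1 − 0.49 = 0.51
(The value 0.51 < 1 shows this instance is not satisfied; not a Ł∞-tautology — its value is 1 − min(a, 1−a).)

0.51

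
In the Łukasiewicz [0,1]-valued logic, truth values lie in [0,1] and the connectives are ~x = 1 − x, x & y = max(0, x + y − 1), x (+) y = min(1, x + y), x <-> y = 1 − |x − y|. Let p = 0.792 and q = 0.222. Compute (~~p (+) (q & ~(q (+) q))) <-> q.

~p = 1 − 0.792 = 0.208
~~p = 1 − 0.208 = 0.792
q (+) q = min(1, 0.222 + 0.222) = min(1, 0.444) = 0.444
~(q (+) q) = 1 − 0.444 = 0.556
q & ~(q (+) q) = max(0, 0.222 + 0.556 − 1) = max(0, -0.222) = 0.000
~~p (+) (q & ~(q (+) q)) = min(1, 0.792 + 0.000) = min(1, 0.792) = 0.792
(~~p (+) (q & ~(q (+) q))) <-> q = 1 − |0.792 − 0.222| = 1 − 0.570 = 0.430

0.430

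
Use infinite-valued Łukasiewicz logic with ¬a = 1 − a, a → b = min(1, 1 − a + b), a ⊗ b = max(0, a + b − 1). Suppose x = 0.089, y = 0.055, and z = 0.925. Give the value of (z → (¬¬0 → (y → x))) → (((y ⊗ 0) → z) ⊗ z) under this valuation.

0.925

¬0 = 1 − 0.000 = 1.000
¬¬0 = 1 − 1.000 = 0.000
y → x = min(1, 1 − 0.055 + 0.089) = min(1, 1.034) = 1.000
¬¬0 → (y → x) = min(1, 1 − 0.000 + 1.000) = min(1, 2.000) = 1.000
z → (¬¬0 → (y → x)) = min(1, 1 − 0.925 + 1.000) = min(1, 1.075) = 1.000
y ⊗ 0 = max(0, 0.055 + 0.000 − 1) = max(0, -0.945) = 0.000
(y ⊗ 0) → z = min(1, 1 − 0.000 + 0.925) = min(1, 1.925) = 1.000
((y ⊗ 0) → z) ⊗ z = max(0, 1.000 + 0.925 − 1) = max(0, 0.925) = 0.925
(z → (¬¬0 → (y → x))) → (((y ⊗ 0) → z) ⊗ z) = min(1, 1 − 1.000 + 0.925) = min(1, 0.925) = 0.925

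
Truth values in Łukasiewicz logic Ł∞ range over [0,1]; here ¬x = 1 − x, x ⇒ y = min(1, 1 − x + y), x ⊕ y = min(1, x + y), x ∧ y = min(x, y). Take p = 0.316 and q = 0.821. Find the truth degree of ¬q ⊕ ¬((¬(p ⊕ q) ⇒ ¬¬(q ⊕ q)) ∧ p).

0.863

¬q = 1 − 0.821 = 0.179
p ⊕ q = min(1, 0.316 + 0.821) = min(1, 1.137) = 1.000
¬(p ⊕ q) = 1 − 1.000 = 0.000
q ⊕ q = min(1, 0.821 + 0.821) = min(1, 1.642) = 1.000
¬(q ⊕ q) = 1 − 1.000 = 0.000
¬¬(q ⊕ q) = 1 − 0.000 = 1.000
¬(p ⊕ q) ⇒ ¬¬(q ⊕ q) = min(1, 1 − 0.000 + 1.000) = min(1, 2.000) = 1.000
(¬(p ⊕ q) ⇒ ¬¬(q ⊕ q)) ∧ p = min(1.000, 0.316) = 0.316
¬((¬(p ⊕ q) ⇒ ¬¬(q ⊕ q)) ∧ p) = 1 − 0.316 = 0.684
¬q ⊕ ¬((¬(p ⊕ q) ⇒ ¬¬(q ⊕ q)) ∧ p) = min(1, 0.179 + 0.684) = min(1, 0.863) = 0.863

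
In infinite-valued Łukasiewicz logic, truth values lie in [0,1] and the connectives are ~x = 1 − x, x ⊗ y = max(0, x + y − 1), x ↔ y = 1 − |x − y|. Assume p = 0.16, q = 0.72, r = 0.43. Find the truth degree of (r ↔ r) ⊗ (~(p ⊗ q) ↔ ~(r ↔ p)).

0.27

r ↔ r = 1 − |0.43 − 0.43| = 1 − 0.00 = 1.00
p ⊗ q = max(0, 0.16 + 0.72 − 1) = max(0, -0.12) = 0.00
~(p ⊗ q) = 1 − 0.00 = 1.00
r ↔ p = 1 − |0.43 − 0.16| = 1 − 0.27 = 0.73
~(r ↔ p) = 1 − 0.73 = 0.27
~(p ⊗ q) ↔ ~(r ↔ p) = 1 − |1.00 − 0.27| = 1 − 0.73 = 0.27
(r ↔ r) ⊗ (~(p ⊗ q) ↔ ~(r ↔ p)) = max(0, 1.00 + 0.27 − 1) = max(0, 0.27) = 0.27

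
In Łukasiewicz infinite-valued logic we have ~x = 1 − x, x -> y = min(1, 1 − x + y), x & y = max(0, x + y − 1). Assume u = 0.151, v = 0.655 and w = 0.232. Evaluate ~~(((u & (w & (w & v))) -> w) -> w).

w & v = max(0, 0.232 + 0.655 − 1) = max(0, -0.113) = 0.000
w & (w & v) = max(0, 0.232 + 0.000 − 1) = max(0, -0.768) = 0.000
u & (w & (w & v)) = max(0, 0.151 + 0.000 − 1) = max(0, -0.849) = 0.000
(u & (w & (w & v))) -> w = min(1, 1 − 0.000 + 0.232) = min(1, 1.232) = 1.000
((u & (w & (w & v))) -> w) -> w = min(1, 1 − 1.000 + 0.232) = min(1, 0.232) = 0.232
~(((u & (w & (w & v))) -> w) -> w) = 1 − 0.232 = 0.768
~~(((u & (w & (w & v))) -> w) -> w) = 1 − 0.768 = 0.232

0.232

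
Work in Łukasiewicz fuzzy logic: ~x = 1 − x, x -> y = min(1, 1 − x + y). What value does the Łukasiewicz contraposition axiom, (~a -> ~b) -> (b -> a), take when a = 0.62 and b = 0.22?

1.00

~a = 1 − 0.62 = 0.38
~b = 1 − 0.22 = 0.78
~a -> ~b = min(1, 1 − 0.38 + 0.78) = min(1, 1.40) = 1.00
b -> a = min(1, 1 − 0.22 + 0.62) = min(1, 1.40) = 1.00
(~a -> ~b) -> (b -> a) = min(1, 1 − 1.00 + 1.00) = min(1, 1.00) = 1.00
(As expected: an axiom of Ł∞, always 1.)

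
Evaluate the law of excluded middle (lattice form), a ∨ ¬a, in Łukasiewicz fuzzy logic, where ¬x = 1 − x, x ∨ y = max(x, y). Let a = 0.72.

¬a = 1 − 0.72 = 0.28
a ∨ ¬a = max(0.72, 0.28) = 0.72
(The value 0.72 < 1 shows this instance is not satisfied; not a Ł∞-tautology — its value is max(a, 1−a).)

0.72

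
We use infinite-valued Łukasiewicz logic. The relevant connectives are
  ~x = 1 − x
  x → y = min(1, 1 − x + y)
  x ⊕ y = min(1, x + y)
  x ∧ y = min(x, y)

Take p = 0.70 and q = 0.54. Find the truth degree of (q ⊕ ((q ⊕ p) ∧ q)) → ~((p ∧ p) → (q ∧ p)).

q ⊕ p = min(1, 0.54 + 0.70) = min(1, 1.24) = 1.00
(q ⊕ p) ∧ q = min(1.00, 0.54) = 0.54
q ⊕ ((q ⊕ p) ∧ q) = min(1, 0.54 + 0.54) = min(1, 1.08) = 1.00
p ∧ p = min(0.70, 0.70) = 0.70
q ∧ p = min(0.54, 0.70) = 0.54
(p ∧ p) → (q ∧ p) = min(1, 1 − 0.70 + 0.54) = min(1, 0.84) = 0.84
~((p ∧ p) → (q ∧ p)) = 1 − 0.84 = 0.16
(q ⊕ ((q ⊕ p) ∧ q)) → ~((p ∧ p) → (q ∧ p)) = min(1, 1 − 1.00 + 0.16) = min(1, 0.16) = 0.16

0.16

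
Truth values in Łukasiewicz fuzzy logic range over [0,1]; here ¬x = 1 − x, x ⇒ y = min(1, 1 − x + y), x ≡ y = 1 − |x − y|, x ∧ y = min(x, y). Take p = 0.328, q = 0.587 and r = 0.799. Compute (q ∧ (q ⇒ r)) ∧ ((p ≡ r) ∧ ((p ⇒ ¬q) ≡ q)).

0.529

q ⇒ r = min(1, 1 − 0.587 + 0.799) = min(1, 1.212) = 1.000
q ∧ (q ⇒ r) = min(0.587, 1.000) = 0.587
p ≡ r = 1 − |0.328 − 0.799| = 1 − 0.471 = 0.529
¬q = 1 − 0.587 = 0.413
p ⇒ ¬q = min(1, 1 − 0.328 + 0.413) = min(1, 1.085) = 1.000
(p ⇒ ¬q) ≡ q = 1 − |1.000 − 0.587| = 1 − 0.413 = 0.587
(p ≡ r) ∧ ((p ⇒ ¬q) ≡ q) = min(0.529, 0.587) = 0.529
(q ∧ (q ⇒ r)) ∧ ((p ≡ r) ∧ ((p ⇒ ¬q) ≡ q)) = min(0.587, 0.529) = 0.529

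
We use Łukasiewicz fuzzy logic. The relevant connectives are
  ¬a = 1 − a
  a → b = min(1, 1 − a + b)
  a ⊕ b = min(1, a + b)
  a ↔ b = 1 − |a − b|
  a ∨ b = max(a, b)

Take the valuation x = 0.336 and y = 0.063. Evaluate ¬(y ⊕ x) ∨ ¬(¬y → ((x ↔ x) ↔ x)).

0.601

y ⊕ x = min(1, 0.063 + 0.336) = min(1, 0.399) = 0.399
¬(y ⊕ x) = 1 − 0.399 = 0.601
¬y = 1 − 0.063 = 0.937
x ↔ x = 1 − |0.336 − 0.336| = 1 − 0.000 = 1.000
(x ↔ x) ↔ x = 1 − |1.000 − 0.336| = 1 − 0.664 = 0.336
¬y → ((x ↔ x) ↔ x) = min(1, 1 − 0.937 + 0.336) = min(1, 0.399) = 0.399
¬(¬y → ((x ↔ x) ↔ x)) = 1 − 0.399 = 0.601
¬(y ⊕ x) ∨ ¬(¬y → ((x ↔ x) ↔ x)) = max(0.601, 0.601) = 0.601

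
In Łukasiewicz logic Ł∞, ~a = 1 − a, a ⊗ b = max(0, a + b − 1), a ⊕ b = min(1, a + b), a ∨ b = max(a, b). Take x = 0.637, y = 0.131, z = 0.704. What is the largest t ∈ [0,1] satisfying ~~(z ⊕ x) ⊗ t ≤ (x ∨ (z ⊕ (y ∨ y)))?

z ⊕ x = min(1, 0.704 + 0.637) = min(1, 1.341) = 1.000
~(z ⊕ x) = 1 − 1.000 = 0.000
~~(z ⊕ x) = 1 − 0.000 = 1.000
So the left factor is ~~(z ⊕ x) = 1.000.
y ∨ y = max(0.131, 0.131) = 0.131
z ⊕ (y ∨ y) = min(1, 0.704 + 0.131) = min(1, 0.835) = 0.835
x ∨ (z ⊕ (y ∨ y)) = max(0.637, 0.835) = 0.835
So the right-hand bound is x ∨ (z ⊕ (y ∨ y)) = 0.835.
The residuum of the Łukasiewicz t-norm gives the supremum: min(1, 1 − 1.000 + 0.835).
1 − 1.000 + 0.835 = 0.835, so t = min(1, 0.835) = 0.835.
Check: 1.000 ⊗ 0.835 = max(0, 0.835) = 0.835 ≤ 0.835.

0.835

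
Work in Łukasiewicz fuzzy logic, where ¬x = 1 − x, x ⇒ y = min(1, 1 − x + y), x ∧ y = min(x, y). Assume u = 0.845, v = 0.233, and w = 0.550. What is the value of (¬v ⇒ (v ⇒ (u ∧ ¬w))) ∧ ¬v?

0.767

¬v = 1 − 0.233 = 0.767
¬w = 1 − 0.550 = 0.450
u ∧ ¬w = min(0.845, 0.450) = 0.450
v ⇒ (u ∧ ¬w) = min(1, 1 − 0.233 + 0.450) = min(1, 1.217) = 1.000
¬v ⇒ (v ⇒ (u ∧ ¬w)) = min(1, 1 − 0.767 + 1.000) = min(1, 1.233) = 1.000
(¬v ⇒ (v ⇒ (u ∧ ¬w))) ∧ ¬v = min(1.000, 0.767) = 0.767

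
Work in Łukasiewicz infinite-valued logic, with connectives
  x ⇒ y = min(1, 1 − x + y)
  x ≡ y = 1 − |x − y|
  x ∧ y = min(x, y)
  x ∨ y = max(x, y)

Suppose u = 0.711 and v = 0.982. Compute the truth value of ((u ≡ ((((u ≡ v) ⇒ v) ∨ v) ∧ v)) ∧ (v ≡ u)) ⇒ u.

u ≡ v = 1 − |0.711 − 0.982| = 1 − 0.271 = 0.729
(u ≡ v) ⇒ v = min(1, 1 − 0.729 + 0.982) = min(1, 1.253) = 1.000
((u ≡ v) ⇒ v) ∨ v = max(1.000, 0.982) = 1.000
(((u ≡ v) ⇒ v) ∨ v) ∧ v = min(1.000, 0.982) = 0.982
u ≡ ((((u ≡ v) ⇒ v) ∨ v) ∧ v) = 1 − |0.711 − 0.982| = 1 − 0.271 = 0.729
v ≡ u = 1 − |0.982 − 0.711| = 1 − 0.271 = 0.729
(u ≡ ((((u ≡ v) ⇒ v) ∨ v) ∧ v)) ∧ (v ≡ u) = min(0.729, 0.729) = 0.729
((u ≡ ((((u ≡ v) ⇒ v) ∨ v) ∧ v)) ∧ (v ≡ u)) ⇒ u = min(1, 1 − 0.729 + 0.711) = min(1, 0.982) = 0.982

0.982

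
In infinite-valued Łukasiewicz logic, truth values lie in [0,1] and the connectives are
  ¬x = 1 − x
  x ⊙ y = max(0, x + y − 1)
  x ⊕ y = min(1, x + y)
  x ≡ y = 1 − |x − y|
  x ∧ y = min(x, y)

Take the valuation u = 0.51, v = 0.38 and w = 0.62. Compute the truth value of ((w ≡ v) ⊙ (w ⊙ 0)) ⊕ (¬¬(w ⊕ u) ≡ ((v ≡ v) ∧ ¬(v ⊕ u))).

0.11

w ≡ v = 1 − |0.62 − 0.38| = 1 − 0.24 = 0.76
w ⊙ 0 = max(0, 0.62 + 0.00 − 1) = max(0, -0.38) = 0.00
(w ≡ v) ⊙ (w ⊙ 0) = max(0, 0.76 + 0.00 − 1) = max(0, -0.24) = 0.00
w ⊕ u = min(1, 0.62 + 0.51) = min(1, 1.13) = 1.00
¬(w ⊕ u) = 1 − 1.00 = 0.00
¬¬(w ⊕ u) = 1 − 0.00 = 1.00
v ≡ v = 1 − |0.38 − 0.38| = 1 − 0.00 = 1.00
v ⊕ u = min(1, 0.38 + 0.51) = min(1, 0.89) = 0.89
¬(v ⊕ u) = 1 − 0.89 = 0.11
(v ≡ v) ∧ ¬(v ⊕ u) = min(1.00, 0.11) = 0.11
¬¬(w ⊕ u) ≡ ((v ≡ v) ∧ ¬(v ⊕ u)) = 1 − |1.00 − 0.11| = 1 − 0.89 = 0.11
((w ≡ v) ⊙ (w ⊙ 0)) ⊕ (¬¬(w ⊕ u) ≡ ((v ≡ v) ∧ ¬(v ⊕ u))) = min(1, 0.00 + 0.11) = min(1, 0.11) = 0.11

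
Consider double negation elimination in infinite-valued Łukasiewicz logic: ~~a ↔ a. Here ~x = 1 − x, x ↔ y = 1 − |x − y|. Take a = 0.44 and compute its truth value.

1.00

~a = 1 − 0.44 = 0.56
~~a = 1 − 0.56 = 0.44
~~a ↔ a = 1 − |0.44 − 0.44| = 1 − 0.00 = 1.00
(As expected: always 1 in Ł∞ since negation is involutive.)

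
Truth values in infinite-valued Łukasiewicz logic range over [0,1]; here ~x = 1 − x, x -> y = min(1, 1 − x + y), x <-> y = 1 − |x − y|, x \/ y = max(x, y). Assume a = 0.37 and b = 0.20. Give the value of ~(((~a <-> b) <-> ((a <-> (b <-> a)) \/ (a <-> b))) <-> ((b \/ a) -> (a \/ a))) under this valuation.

0.26

~a = 1 − 0.37 = 0.63
~a <-> b = 1 − |0.63 − 0.20| = 1 − 0.43 = 0.57
b <-> a = 1 − |0.20 − 0.37| = 1 − 0.17 = 0.83
a <-> (b <-> a) = 1 − |0.37 − 0.83| = 1 − 0.46 = 0.54
a <-> b = 1 − |0.37 − 0.20| = 1 − 0.17 = 0.83
(a <-> (b <-> a)) \/ (a <-> b) = max(0.54, 0.83) = 0.83
(~a <-> b) <-> ((a <-> (b <-> a)) \/ (a <-> b)) = 1 − |0.57 − 0.83| = 1 − 0.26 = 0.74
b \/ a = max(0.20, 0.37) = 0.37
a \/ a = max(0.37, 0.37) = 0.37
(b \/ a) -> (a \/ a) = min(1, 1 − 0.37 + 0.37) = min(1, 1.00) = 1.00
((~a <-> b) <-> ((a <-> (b <-> a)) \/ (a <-> b))) <-> ((b \/ a) -> (a \/ a)) = 1 − |0.74 − 1.00| = 1 − 0.26 = 0.74
~(((~a <-> b) <-> ((a <-> (b <-> a)) \/ (a <-> b))) <-> ((b \/ a) -> (a \/ a))) = 1 − 0.74 = 0.26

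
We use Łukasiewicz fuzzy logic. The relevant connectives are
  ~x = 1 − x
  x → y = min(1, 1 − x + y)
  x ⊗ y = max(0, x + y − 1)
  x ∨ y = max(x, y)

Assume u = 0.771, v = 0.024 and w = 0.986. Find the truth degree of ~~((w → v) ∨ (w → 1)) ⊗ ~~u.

0.771

w → v = min(1, 1 − 0.986 + 0.024) = min(1, 0.038) = 0.038
w → 1 = min(1, 1 − 0.986 + 1.000) = min(1, 1.014) = 1.000
(w → v) ∨ (w → 1) = max(0.038, 1.000) = 1.000
~((w → v) ∨ (w → 1)) = 1 − 1.000 = 0.000
~~((w → v) ∨ (w → 1)) = 1 − 0.000 = 1.000
~u = 1 − 0.771 = 0.229
~~u = 1 − 0.229 = 0.771
~~((w → v) ∨ (w → 1)) ⊗ ~~u = max(0, 1.000 + 0.771 − 1) = max(0, 0.771) = 0.771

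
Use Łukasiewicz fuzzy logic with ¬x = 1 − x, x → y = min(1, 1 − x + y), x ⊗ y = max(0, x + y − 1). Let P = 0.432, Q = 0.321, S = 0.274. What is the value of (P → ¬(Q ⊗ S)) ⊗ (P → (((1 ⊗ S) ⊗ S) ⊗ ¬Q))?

Q ⊗ S = max(0, 0.321 + 0.274 − 1) = max(0, -0.405) = 0.000
¬(Q ⊗ S) = 1 − 0.000 = 1.000
P → ¬(Q ⊗ S) = min(1, 1 − 0.432 + 1.000) = min(1, 1.568) = 1.000
1 ⊗ S = max(0, 1.000 + 0.274 − 1) = max(0, 0.274) = 0.274
(1 ⊗ S) ⊗ S = max(0, 0.274 + 0.274 − 1) = max(0, -0.452) = 0.000
¬Q = 1 − 0.321 = 0.679
((1 ⊗ S) ⊗ S) ⊗ ¬Q = max(0, 0.000 + 0.679 − 1) = max(0, -0.321) = 0.000
P → (((1 ⊗ S) ⊗ S) ⊗ ¬Q) = min(1, 1 − 0.432 + 0.000) = min(1, 0.568) = 0.568
(P → ¬(Q ⊗ S)) ⊗ (P → (((1 ⊗ S) ⊗ S) ⊗ ¬Q)) = max(0, 1.000 + 0.568 − 1) = max(0, 0.568) = 0.568

0.568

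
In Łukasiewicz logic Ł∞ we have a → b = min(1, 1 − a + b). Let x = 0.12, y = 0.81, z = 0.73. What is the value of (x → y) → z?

0.73

x → y = min(1, 1 − 0.12 + 0.81) = min(1, 1.69) = 1.00
(x → y) → z = min(1, 1 − 1.00 + 0.73) = min(1, 0.73) = 0.73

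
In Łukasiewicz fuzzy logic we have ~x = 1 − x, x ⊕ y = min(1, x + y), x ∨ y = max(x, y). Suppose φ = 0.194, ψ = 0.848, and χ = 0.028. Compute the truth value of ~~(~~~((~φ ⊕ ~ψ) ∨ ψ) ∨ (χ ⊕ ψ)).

0.876

~φ = 1 − 0.194 = 0.806
~ψ = 1 − 0.848 = 0.152
~φ ⊕ ~ψ = min(1, 0.806 + 0.152) = min(1, 0.958) = 0.958
(~φ ⊕ ~ψ) ∨ ψ = max(0.958, 0.848) = 0.958
~((~φ ⊕ ~ψ) ∨ ψ) = 1 − 0.958 = 0.042
~~((~φ ⊕ ~ψ) ∨ ψ) = 1 − 0.042 = 0.958
~~~((~φ ⊕ ~ψ) ∨ ψ) = 1 − 0.958 = 0.042
χ ⊕ ψ = min(1, 0.028 + 0.848) = min(1, 0.876) = 0.876
~~~((~φ ⊕ ~ψ) ∨ ψ) ∨ (χ ⊕ ψ) = max(0.042, 0.876) = 0.876
~(~~~((~φ ⊕ ~ψ) ∨ ψ) ∨ (χ ⊕ ψ)) = 1 − 0.876 = 0.124
~~(~~~((~φ ⊕ ~ψ) ∨ ψ) ∨ (χ ⊕ ψ)) = 1 − 0.124 = 0.876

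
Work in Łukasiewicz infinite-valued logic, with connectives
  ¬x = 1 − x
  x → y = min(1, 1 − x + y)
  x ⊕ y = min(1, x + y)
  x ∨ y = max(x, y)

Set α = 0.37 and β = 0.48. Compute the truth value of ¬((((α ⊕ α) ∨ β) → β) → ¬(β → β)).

0.74

α ⊕ α = min(1, 0.37 + 0.37) = min(1, 0.74) = 0.74
(α ⊕ α) ∨ β = max(0.74, 0.48) = 0.74
((α ⊕ α) ∨ β) → β = min(1, 1 − 0.74 + 0.48) = min(1, 0.74) = 0.74
β → β = min(1, 1 − 0.48 + 0.48) = min(1, 1.00) = 1.00
¬(β → β) = 1 − 1.00 = 0.00
(((α ⊕ α) ∨ β) → β) → ¬(β → β) = min(1, 1 − 0.74 + 0.00) = min(1, 0.26) = 0.26
¬((((α ⊕ α) ∨ β) → β) → ¬(β → β)) = 1 − 0.26 = 0.74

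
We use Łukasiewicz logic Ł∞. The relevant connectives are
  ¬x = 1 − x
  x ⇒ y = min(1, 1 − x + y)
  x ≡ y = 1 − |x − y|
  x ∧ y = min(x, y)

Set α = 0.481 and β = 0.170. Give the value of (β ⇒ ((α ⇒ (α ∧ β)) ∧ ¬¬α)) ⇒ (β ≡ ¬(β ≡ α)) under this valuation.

0.859

α ∧ β = min(0.481, 0.170) = 0.170
α ⇒ (α ∧ β) = min(1, 1 − 0.481 + 0.170) = min(1, 0.689) = 0.689
¬α = 1 − 0.481 = 0.519
¬¬α = 1 − 0.519 = 0.481
(α ⇒ (α ∧ β)) ∧ ¬¬α = min(0.689, 0.481) = 0.481
β ⇒ ((α ⇒ (α ∧ β)) ∧ ¬¬α) = min(1, 1 − 0.170 + 0.481) = min(1, 1.311) = 1.000
β ≡ α = 1 − |0.170 − 0.481| = 1 − 0.311 = 0.689
¬(β ≡ α) = 1 − 0.689 = 0.311
β ≡ ¬(β ≡ α) = 1 − |0.170 − 0.311| = 1 − 0.141 = 0.859
(β ⇒ ((α ⇒ (α ∧ β)) ∧ ¬¬α)) ⇒ (β ≡ ¬(β ≡ α)) = min(1, 1 − 1.000 + 0.859) = min(1, 0.859) = 0.859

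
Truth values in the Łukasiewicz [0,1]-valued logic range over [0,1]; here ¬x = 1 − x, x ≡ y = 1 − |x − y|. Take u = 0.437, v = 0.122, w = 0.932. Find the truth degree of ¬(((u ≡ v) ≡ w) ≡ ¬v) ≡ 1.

0.125

u ≡ v = 1 − |0.437 − 0.122| = 1 − 0.315 = 0.685
(u ≡ v) ≡ w = 1 − |0.685 − 0.932| = 1 − 0.247 = 0.753
¬v = 1 − 0.122 = 0.878
((u ≡ v) ≡ w) ≡ ¬v = 1 − |0.753 − 0.878| = 1 − 0.125 = 0.875
¬(((u ≡ v) ≡ w) ≡ ¬v) = 1 − 0.875 = 0.125
¬(((u ≡ v) ≡ w) ≡ ¬v) ≡ 1 = 1 − |0.125 − 1.000| = 1 − 0.875 = 0.125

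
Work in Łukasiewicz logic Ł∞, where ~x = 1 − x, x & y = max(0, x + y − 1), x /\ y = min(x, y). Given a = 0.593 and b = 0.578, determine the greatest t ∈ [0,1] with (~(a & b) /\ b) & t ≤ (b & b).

0.578

a & b = max(0, 0.593 + 0.578 − 1) = max(0, 0.171) = 0.171
~(a & b) = 1 − 0.171 = 0.829
~(a & b) /\ b = min(0.829, 0.578) = 0.578
So the left factor is ~(a & b) /\ b = 0.578.
b & b = max(0, 0.578 + 0.578 − 1) = max(0, 0.156) = 0.156
So the right-hand bound is b & b = 0.156.
The residuum of the Łukasiewicz t-norm gives the supremum: min(1, 1 − 0.578 + 0.156).
1 − 0.578 + 0.156 = 0.578, so t = min(1, 0.578) = 0.578.
Check: 0.578 & 0.578 = max(0, 0.156) = 0.156 ≤ 0.156.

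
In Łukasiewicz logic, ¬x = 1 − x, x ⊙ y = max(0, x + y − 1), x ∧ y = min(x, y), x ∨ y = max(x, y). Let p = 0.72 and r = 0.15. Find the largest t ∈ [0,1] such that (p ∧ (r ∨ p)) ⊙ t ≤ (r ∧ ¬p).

r ∨ p = max(0.15, 0.72) = 0.72
p ∧ (r ∨ p) = min(0.72, 0.72) = 0.72
So the left factor is p ∧ (r ∨ p) = 0.72.
¬p = 1 − 0.72 = 0.28
r ∧ ¬p = min(0.15, 0.28) = 0.15
So the right-hand bound is r ∧ ¬p = 0.15.
The residuum of the Łukasiewicz t-norm gives the supremum: min(1, 1 − 0.72 + 0.15).
1 − 0.72 + 0.15 = 0.43, so t = min(1, 0.43) = 0.43.
Check: 0.72 ⊙ 0.43 = max(0, 0.15) = 0.15 ≤ 0.15.

0.43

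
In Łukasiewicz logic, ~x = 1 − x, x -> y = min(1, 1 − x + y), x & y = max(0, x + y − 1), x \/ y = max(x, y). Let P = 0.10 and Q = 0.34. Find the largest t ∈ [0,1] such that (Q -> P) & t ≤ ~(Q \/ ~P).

Q -> P = min(1, 1 − 0.34 + 0.10) = min(1, 0.76) = 0.76
So the left factor is Q -> P = 0.76.
~P = 1 − 0.10 = 0.90
Q \/ ~P = max(0.34, 0.90) = 0.90
~(Q \/ ~P) = 1 − 0.90 = 0.10
So the right-hand bound is ~(Q \/ ~P) = 0.10.
The residuum of the Łukasiewicz t-norm gives the supremum: min(1, 1 − 0.76 + 0.10).
1 − 0.76 + 0.10 = 0.34, so t = min(1, 0.34) = 0.34.
Check: 0.76 & 0.34 = max(0, 0.10) = 0.10 ≤ 0.10.

0.34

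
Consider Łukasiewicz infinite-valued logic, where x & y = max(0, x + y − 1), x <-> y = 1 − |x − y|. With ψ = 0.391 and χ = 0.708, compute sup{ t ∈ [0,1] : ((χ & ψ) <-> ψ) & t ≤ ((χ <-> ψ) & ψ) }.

χ & ψ = max(0, 0.708 + 0.391 − 1) = max(0, 0.099) = 0.099
(χ & ψ) <-> ψ = 1 − |0.099 − 0.391| = 1 − 0.292 = 0.708
So the left factor is (χ & ψ) <-> ψ = 0.708.
χ <-> ψ = 1 − |0.708 − 0.391| = 1 − 0.317 = 0.683
(χ <-> ψ) & ψ = max(0, 0.683 + 0.391 − 1) = max(0, 0.074) = 0.074
So the right-hand bound is (χ <-> ψ) & ψ = 0.074.
The residuum of the Łukasiewicz t-norm gives the supremum: min(1, 1 − 0.708 + 0.074).
1 − 0.708 + 0.074 = 0.366, so t = min(1, 0.366) = 0.366.
Check: 0.708 & 0.366 = max(0, 0.074) = 0.074 ≤ 0.074.

0.366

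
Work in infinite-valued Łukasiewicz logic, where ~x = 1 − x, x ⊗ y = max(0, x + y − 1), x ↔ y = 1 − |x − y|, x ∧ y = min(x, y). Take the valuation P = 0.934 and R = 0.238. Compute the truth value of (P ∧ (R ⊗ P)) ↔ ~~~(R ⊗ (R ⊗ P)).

0.172

R ⊗ P = max(0, 0.238 + 0.934 − 1) = max(0, 0.172) = 0.172
P ∧ (R ⊗ P) = min(0.934, 0.172) = 0.172
R ⊗ (R ⊗ P) = max(0, 0.238 + 0.172 − 1) = max(0, -0.590) = 0.000
~(R ⊗ (R ⊗ P)) = 1 − 0.000 = 1.000
~~(R ⊗ (R ⊗ P)) = 1 − 1.000 = 0.000
~~~(R ⊗ (R ⊗ P)) = 1 − 0.000 = 1.000
(P ∧ (R ⊗ P)) ↔ ~~~(R ⊗ (R ⊗ P)) = 1 − |0.172 − 1.000| = 1 − 0.828 = 0.172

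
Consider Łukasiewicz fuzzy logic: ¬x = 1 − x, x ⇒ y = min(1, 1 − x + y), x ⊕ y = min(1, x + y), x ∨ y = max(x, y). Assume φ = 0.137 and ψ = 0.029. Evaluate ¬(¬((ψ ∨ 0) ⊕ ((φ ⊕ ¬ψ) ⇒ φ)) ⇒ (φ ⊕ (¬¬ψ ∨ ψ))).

0.668

ψ ∨ 0 = max(0.029, 0.000) = 0.029
¬ψ = 1 − 0.029 = 0.971
φ ⊕ ¬ψ = min(1, 0.137 + 0.971) = min(1, 1.108) = 1.000
(φ ⊕ ¬ψ) ⇒ φ = min(1, 1 − 1.000 + 0.137) = min(1, 0.137) = 0.137
(ψ ∨ 0) ⊕ ((φ ⊕ ¬ψ) ⇒ φ) = min(1, 0.029 + 0.137) = min(1, 0.166) = 0.166
¬((ψ ∨ 0) ⊕ ((φ ⊕ ¬ψ) ⇒ φ)) = 1 − 0.166 = 0.834
¬¬ψ = 1 − 0.971 = 0.029
¬¬ψ ∨ ψ = max(0.029, 0.029) = 0.029
φ ⊕ (¬¬ψ ∨ ψ) = min(1, 0.137 + 0.029) = min(1, 0.166) = 0.166
¬((ψ ∨ 0) ⊕ ((φ ⊕ ¬ψ) ⇒ φ)) ⇒ (φ ⊕ (¬¬ψ ∨ ψ)) = min(1, 1 − 0.834 + 0.166) = min(1, 0.332) = 0.332
¬(¬((ψ ∨ 0) ⊕ ((φ ⊕ ¬ψ) ⇒ φ)) ⇒ (φ ⊕ (¬¬ψ ∨ ψ))) = 1 − 0.332 = 0.668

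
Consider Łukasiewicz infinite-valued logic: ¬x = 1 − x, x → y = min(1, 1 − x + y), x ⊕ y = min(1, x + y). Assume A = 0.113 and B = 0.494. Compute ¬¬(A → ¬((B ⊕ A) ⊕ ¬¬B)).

B ⊕ A = min(1, 0.494 + 0.113) = min(1, 0.607) = 0.607
¬B = 1 − 0.494 = 0.506
¬¬B = 1 − 0.506 = 0.494
(B ⊕ A) ⊕ ¬¬B = min(1, 0.607 + 0.494) = min(1, 1.101) = 1.000
¬((B ⊕ A) ⊕ ¬¬B) = 1 − 1.000 = 0.000
A → ¬((B ⊕ A) ⊕ ¬¬B) = min(1, 1 − 0.113 + 0.000) = min(1, 0.887) = 0.887
¬(A → ¬((B ⊕ A) ⊕ ¬¬B)) = 1 − 0.887 = 0.113
¬¬(A → ¬((B ⊕ A) ⊕ ¬¬B)) = 1 − 0.113 = 0.887

0.887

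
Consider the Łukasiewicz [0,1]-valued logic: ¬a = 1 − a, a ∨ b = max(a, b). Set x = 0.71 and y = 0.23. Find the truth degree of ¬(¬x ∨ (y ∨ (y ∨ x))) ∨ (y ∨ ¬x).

¬x = 1 − 0.71 = 0.29
y ∨ x = max(0.23, 0.71) = 0.71
y ∨ (y ∨ x) = max(0.23, 0.71) = 0.71
¬x ∨ (y ∨ (y ∨ x)) = max(0.29, 0.71) = 0.71
¬(¬x ∨ (y ∨ (y ∨ x))) = 1 − 0.71 = 0.29
y ∨ ¬x = max(0.23, 0.29) = 0.29
¬(¬x ∨ (y ∨ (y ∨ x))) ∨ (y ∨ ¬x) = max(0.29, 0.29) = 0.29

0.29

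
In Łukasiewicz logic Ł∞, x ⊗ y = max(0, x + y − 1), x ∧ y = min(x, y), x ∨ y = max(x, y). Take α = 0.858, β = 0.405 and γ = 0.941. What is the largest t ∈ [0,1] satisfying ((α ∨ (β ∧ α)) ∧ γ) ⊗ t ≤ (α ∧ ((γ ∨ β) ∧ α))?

β ∧ α = min(0.405, 0.858) = 0.405
α ∨ (β ∧ α) = max(0.858, 0.405) = 0.858
(α ∨ (β ∧ α)) ∧ γ = min(0.858, 0.941) = 0.858
So the left factor is (α ∨ (β ∧ α)) ∧ γ = 0.858.
γ ∨ β = max(0.941, 0.405) = 0.941
(γ ∨ β) ∧ α = min(0.941, 0.858) = 0.858
α ∧ ((γ ∨ β) ∧ α) = min(0.858, 0.858) = 0.858
So the right-hand bound is α ∧ ((γ ∨ β) ∧ α) = 0.858.
The residuum of the Łukasiewicz t-norm gives the supremum: min(1, 1 − 0.858 + 0.858).
1 − 0.858 + 0.858 = 1.000, so t = min(1, 1.000) = 1.000.
Check: 0.858 ⊗ 1.000 = max(0, 0.858) = 0.858 ≤ 0.858.

1.000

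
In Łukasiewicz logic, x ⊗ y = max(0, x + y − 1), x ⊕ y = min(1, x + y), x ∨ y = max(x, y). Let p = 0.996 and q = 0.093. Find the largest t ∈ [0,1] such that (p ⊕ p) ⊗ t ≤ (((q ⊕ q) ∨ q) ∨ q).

0.186

p ⊕ p = min(1, 0.996 + 0.996) = min(1, 1.992) = 1.000
So the left factor is p ⊕ p = 1.000.
q ⊕ q = min(1, 0.093 + 0.093) = min(1, 0.186) = 0.186
(q ⊕ q) ∨ q = max(0.186, 0.093) = 0.186
((q ⊕ q) ∨ q) ∨ q = max(0.186, 0.093) = 0.186
So the right-hand bound is ((q ⊕ q) ∨ q) ∨ q = 0.186.
The residuum of the Łukasiewicz t-norm gives the supremum: min(1, 1 − 1.000 + 0.186).
1 − 1.000 + 0.186 = 0.186, so t = min(1, 0.186) = 0.186.
Check: 1.000 ⊗ 0.186 = max(0, 0.186) = 0.186 ≤ 0.186.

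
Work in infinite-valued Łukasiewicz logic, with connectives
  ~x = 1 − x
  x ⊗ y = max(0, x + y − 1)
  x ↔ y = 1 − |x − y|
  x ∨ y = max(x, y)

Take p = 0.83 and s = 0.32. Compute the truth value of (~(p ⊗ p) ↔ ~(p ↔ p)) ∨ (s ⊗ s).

0.66

p ⊗ p = max(0, 0.83 + 0.83 − 1) = max(0, 0.66) = 0.66
~(p ⊗ p) = 1 − 0.66 = 0.34
p ↔ p = 1 − |0.83 − 0.83| = 1 − 0.00 = 1.00
~(p ↔ p) = 1 − 1.00 = 0.00
~(p ⊗ p) ↔ ~(p ↔ p) = 1 − |0.34 − 0.00| = 1 − 0.34 = 0.66
s ⊗ s = max(0, 0.32 + 0.32 − 1) = max(0, -0.36) = 0.00
(~(p ⊗ p) ↔ ~(p ↔ p)) ∨ (s ⊗ s) = max(0.66, 0.00) = 0.66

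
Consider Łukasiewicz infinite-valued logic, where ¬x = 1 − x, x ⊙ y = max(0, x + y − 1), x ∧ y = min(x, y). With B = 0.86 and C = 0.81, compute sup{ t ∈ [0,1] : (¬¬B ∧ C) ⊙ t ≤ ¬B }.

0.33

¬B = 1 − 0.86 = 0.14
¬¬B = 1 − 0.14 = 0.86
¬¬B ∧ C = min(0.86, 0.81) = 0.81
So the left factor is ¬¬B ∧ C = 0.81.
So the right-hand bound is ¬B = 0.14.
The residuum of the Łukasiewicz t-norm gives the supremum: min(1, 1 − 0.81 + 0.14).
1 − 0.81 + 0.14 = 0.33, so t = min(1, 0.33) = 0.33.
Check: 0.81 ⊙ 0.33 = max(0, 0.14) = 0.14 ≤ 0.14.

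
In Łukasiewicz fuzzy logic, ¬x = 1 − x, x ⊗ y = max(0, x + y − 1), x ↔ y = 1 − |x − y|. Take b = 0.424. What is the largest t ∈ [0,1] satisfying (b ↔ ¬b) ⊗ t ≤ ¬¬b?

¬b = 1 − 0.424 = 0.576
b ↔ ¬b = 1 − |0.424 − 0.576| = 1 − 0.152 = 0.848
So the left factor is b ↔ ¬b = 0.848.
¬¬b = 1 − 0.576 = 0.424
So the right-hand bound is ¬¬b = 0.424.
The residuum of the Łukasiewicz t-norm gives the supremum: min(1, 1 − 0.848 + 0.424).
1 − 0.848 + 0.424 = 0.576, so t = min(1, 0.576) = 0.576.
Check: 0.848 ⊗ 0.576 = max(0, 0.424) = 0.424 ≤ 0.424.

0.576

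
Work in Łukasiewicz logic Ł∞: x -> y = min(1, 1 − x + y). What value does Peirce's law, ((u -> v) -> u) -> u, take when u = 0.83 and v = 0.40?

0.83

u -> v = min(1, 1 − 0.83 + 0.40) = min(1, 0.57) = 0.57
(u -> v) -> u = min(1, 1 − 0.57 + 0.83) = min(1, 1.26) = 1.00
((u -> v) -> u) -> u = min(1, 1 − 1.00 + 0.83) = min(1, 0.83) = 0.83
(The value 0.83 < 1 shows this instance is not satisfied; not a Ł∞-tautology in general.)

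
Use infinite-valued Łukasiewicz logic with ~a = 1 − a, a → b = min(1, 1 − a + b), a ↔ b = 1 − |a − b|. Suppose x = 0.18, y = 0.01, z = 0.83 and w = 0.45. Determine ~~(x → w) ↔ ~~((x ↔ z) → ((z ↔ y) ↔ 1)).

x → w = min(1, 1 − 0.18 + 0.45) = min(1, 1.27) = 1.00
~(x → w) = 1 − 1.00 = 0.00
~~(x → w) = 1 − 0.00 = 1.00
x ↔ z = 1 − |0.18 − 0.83| = 1 − 0.65 = 0.35
z ↔ y = 1 − |0.83 − 0.01| = 1 − 0.82 = 0.18
(z ↔ y) ↔ 1 = 1 − |0.18 − 1.00| = 1 − 0.82 = 0.18
(x ↔ z) → ((z ↔ y) ↔ 1) = min(1, 1 − 0.35 + 0.18) = min(1, 0.83) = 0.83
~((x ↔ z) → ((z ↔ y) ↔ 1)) = 1 − 0.83 = 0.17
~~((x ↔ z) → ((z ↔ y) ↔ 1)) = 1 − 0.17 = 0.83
~~(x → w) ↔ ~~((x ↔ z) → ((z ↔ y) ↔ 1)) = 1 − |1.00 − 0.83| = 1 − 0.17 = 0.83

0.83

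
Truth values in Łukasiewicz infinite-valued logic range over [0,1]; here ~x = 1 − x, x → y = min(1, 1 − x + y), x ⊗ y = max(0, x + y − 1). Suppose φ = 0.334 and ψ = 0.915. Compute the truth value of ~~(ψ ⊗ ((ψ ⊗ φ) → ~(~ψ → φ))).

ψ ⊗ φ = max(0, 0.915 + 0.334 − 1) = max(0, 0.249) = 0.249
~ψ = 1 − 0.915 = 0.085
~ψ → φ = min(1, 1 − 0.085 + 0.334) = min(1, 1.249) = 1.000
~(~ψ → φ) = 1 − 1.000 = 0.000
(ψ ⊗ φ) → ~(~ψ → φ) = min(1, 1 − 0.249 + 0.000) = min(1, 0.751) = 0.751
ψ ⊗ ((ψ ⊗ φ) → ~(~ψ → φ)) = max(0, 0.915 + 0.751 − 1) = max(0, 0.666) = 0.666
~(ψ ⊗ ((ψ ⊗ φ) → ~(~ψ → φ))) = 1 − 0.666 = 0.334
~~(ψ ⊗ ((ψ ⊗ φ) → ~(~ψ → φ))) = 1 − 0.334 = 0.666

0.666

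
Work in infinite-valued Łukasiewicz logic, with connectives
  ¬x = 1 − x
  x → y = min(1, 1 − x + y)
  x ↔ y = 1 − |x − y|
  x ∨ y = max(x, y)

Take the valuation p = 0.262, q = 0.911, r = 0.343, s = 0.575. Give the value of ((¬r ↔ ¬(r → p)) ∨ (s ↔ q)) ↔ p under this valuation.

¬r = 1 − 0.343 = 0.657
r → p = min(1, 1 − 0.343 + 0.262) = min(1, 0.919) = 0.919
¬(r → p) = 1 − 0.919 = 0.081
¬r ↔ ¬(r → p) = 1 − |0.657 − 0.081| = 1 − 0.576 = 0.424
s ↔ q = 1 − |0.575 − 0.911| = 1 − 0.336 = 0.664
(¬r ↔ ¬(r → p)) ∨ (s ↔ q) = max(0.424, 0.664) = 0.664
((¬r ↔ ¬(r → p)) ∨ (s ↔ q)) ↔ p = 1 − |0.664 − 0.262| = 1 − 0.402 = 0.598

0.598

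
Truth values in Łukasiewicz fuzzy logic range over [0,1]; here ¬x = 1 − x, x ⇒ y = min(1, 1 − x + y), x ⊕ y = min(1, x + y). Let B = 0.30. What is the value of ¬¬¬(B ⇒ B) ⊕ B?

0.30

B ⇒ B = min(1, 1 − 0.30 + 0.30) = min(1, 1.00) = 1.00
¬(B ⇒ B) = 1 − 1.00 = 0.00
¬¬(B ⇒ B) = 1 − 0.00 = 1.00
¬¬¬(B ⇒ B) = 1 − 1.00 = 0.00
¬¬¬(B ⇒ B) ⊕ B = min(1, 0.00 + 0.30) = min(1, 0.30) = 0.30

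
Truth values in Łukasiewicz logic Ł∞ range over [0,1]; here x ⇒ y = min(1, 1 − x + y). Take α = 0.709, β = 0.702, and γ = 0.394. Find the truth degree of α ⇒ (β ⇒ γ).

0.983

β ⇒ γ = min(1, 1 − 0.702 + 0.394) = min(1, 0.692) = 0.692
α ⇒ (β ⇒ γ) = min(1, 1 − 0.709 + 0.692) = min(1, 0.983) = 0.983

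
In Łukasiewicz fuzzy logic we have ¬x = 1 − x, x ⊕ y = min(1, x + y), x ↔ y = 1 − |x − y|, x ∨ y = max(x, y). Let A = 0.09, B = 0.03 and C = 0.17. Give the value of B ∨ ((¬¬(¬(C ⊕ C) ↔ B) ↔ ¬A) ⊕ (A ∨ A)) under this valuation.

C ⊕ C = min(1, 0.17 + 0.17) = min(1, 0.34) = 0.34
¬(C ⊕ C) = 1 − 0.34 = 0.66
¬(C ⊕ C) ↔ B = 1 − |0.66 − 0.03| = 1 − 0.63 = 0.37
¬(¬(C ⊕ C) ↔ B) = 1 − 0.37 = 0.63
¬¬(¬(C ⊕ C) ↔ B) = 1 − 0.63 = 0.37
¬A = 1 − 0.09 = 0.91
¬¬(¬(C ⊕ C) ↔ B) ↔ ¬A = 1 − |0.37 − 0.91| = 1 − 0.54 = 0.46
A ∨ A = max(0.09, 0.09) = 0.09
(¬¬(¬(C ⊕ C) ↔ B) ↔ ¬A) ⊕ (A ∨ A) = min(1, 0.46 + 0.09) = min(1, 0.55) = 0.55
B ∨ ((¬¬(¬(C ⊕ C) ↔ B) ↔ ¬A) ⊕ (A ∨ A)) = max(0.03, 0.55) = 0.55

0.55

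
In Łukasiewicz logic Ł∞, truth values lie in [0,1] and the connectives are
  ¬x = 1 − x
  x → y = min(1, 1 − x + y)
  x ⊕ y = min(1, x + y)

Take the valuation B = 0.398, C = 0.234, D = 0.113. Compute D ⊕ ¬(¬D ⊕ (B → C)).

¬D = 1 − 0.113 = 0.887
B → C = min(1, 1 − 0.398 + 0.234) = min(1, 0.836) = 0.836
¬D ⊕ (B → C) = min(1, 0.887 + 0.836) = min(1, 1.723) = 1.000
¬(¬D ⊕ (B → C)) = 1 − 1.000 = 0.000
D ⊕ ¬(¬D ⊕ (B → C)) = min(1, 0.113 + 0.000) = min(1, 0.113) = 0.113

0.113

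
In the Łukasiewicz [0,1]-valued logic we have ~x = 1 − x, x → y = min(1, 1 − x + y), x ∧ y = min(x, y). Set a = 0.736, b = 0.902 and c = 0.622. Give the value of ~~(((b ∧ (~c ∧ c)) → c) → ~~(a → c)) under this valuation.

~c = 1 − 0.622 = 0.378
~c ∧ c = min(0.378, 0.622) = 0.378
b ∧ (~c ∧ c) = min(0.902, 0.378) = 0.378
(b ∧ (~c ∧ c)) → c = min(1, 1 − 0.378 + 0.622) = min(1, 1.244) = 1.000
a → c = min(1, 1 − 0.736 + 0.622) = min(1, 0.886) = 0.886
~(a → c) = 1 − 0.886 = 0.114
~~(a → c) = 1 − 0.114 = 0.886
((b ∧ (~c ∧ c)) → c) → ~~(a → c) = min(1, 1 − 1.000 + 0.886) = min(1, 0.886) = 0.886
~(((b ∧ (~c ∧ c)) → c) → ~~(a → c)) = 1 − 0.886 = 0.114
~~(((b ∧ (~c ∧ c)) → c) → ~~(a → c)) = 1 − 0.114 = 0.886

0.886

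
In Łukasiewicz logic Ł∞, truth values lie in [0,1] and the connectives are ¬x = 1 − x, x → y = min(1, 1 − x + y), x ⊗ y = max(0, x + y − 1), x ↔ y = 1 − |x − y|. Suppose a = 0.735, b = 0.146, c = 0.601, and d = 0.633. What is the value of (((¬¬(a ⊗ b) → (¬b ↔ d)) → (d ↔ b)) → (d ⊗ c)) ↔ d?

a ⊗ b = max(0, 0.735 + 0.146 − 1) = max(0, -0.119) = 0.000
¬(a ⊗ b) = 1 − 0.000 = 1.000
¬¬(a ⊗ b) = 1 − 1.000 = 0.000
¬b = 1 − 0.146 = 0.854
¬b ↔ d = 1 − |0.854 − 0.633| = 1 − 0.221 = 0.779
¬¬(a ⊗ b) → (¬b ↔ d) = min(1, 1 − 0.000 + 0.779) = min(1, 1.779) = 1.000
d ↔ b = 1 − |0.633 − 0.146| = 1 − 0.487 = 0.513
(¬¬(a ⊗ b) → (¬b ↔ d)) → (d ↔ b) = min(1, 1 − 1.000 + 0.513) = min(1, 0.513) = 0.513
d ⊗ c = max(0, 0.633 + 0.601 − 1) = max(0, 0.234) = 0.234
((¬¬(a ⊗ b) → (¬b ↔ d)) → (d ↔ b)) → (d ⊗ c) = min(1, 1 − 0.513 + 0.234) = min(1, 0.721) = 0.721
(((¬¬(a ⊗ b) → (¬b ↔ d)) → (d ↔ b)) → (d ⊗ c)) ↔ d = 1 − |0.721 − 0.633| = 1 − 0.088 = 0.912

0.912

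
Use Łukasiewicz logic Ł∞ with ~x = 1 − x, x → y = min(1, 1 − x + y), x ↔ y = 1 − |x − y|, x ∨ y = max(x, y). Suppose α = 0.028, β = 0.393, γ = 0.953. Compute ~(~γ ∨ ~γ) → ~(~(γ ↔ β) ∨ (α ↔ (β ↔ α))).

0.487

~γ = 1 − 0.953 = 0.047
~γ ∨ ~γ = max(0.047, 0.047) = 0.047
~(~γ ∨ ~γ) = 1 − 0.047 = 0.953
γ ↔ β = 1 − |0.953 − 0.393| = 1 − 0.560 = 0.440
~(γ ↔ β) = 1 − 0.440 = 0.560
β ↔ α = 1 − |0.393 − 0.028| = 1 − 0.365 = 0.635
α ↔ (β ↔ α) = 1 − |0.028 − 0.635| = 1 − 0.607 = 0.393
~(γ ↔ β) ∨ (α ↔ (β ↔ α)) = max(0.560, 0.393) = 0.560
~(~(γ ↔ β) ∨ (α ↔ (β ↔ α))) = 1 − 0.560 = 0.440
~(~γ ∨ ~γ) → ~(~(γ ↔ β) ∨ (α ↔ (β ↔ α))) = min(1, 1 − 0.953 + 0.440) = min(1, 0.487) = 0.487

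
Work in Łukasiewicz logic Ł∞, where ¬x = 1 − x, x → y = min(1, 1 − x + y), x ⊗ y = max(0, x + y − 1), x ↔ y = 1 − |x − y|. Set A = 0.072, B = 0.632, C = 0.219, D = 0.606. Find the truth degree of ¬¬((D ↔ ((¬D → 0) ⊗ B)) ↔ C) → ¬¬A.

0.485

¬D = 1 − 0.606 = 0.394
¬D → 0 = min(1, 1 − 0.394 + 0.000) = min(1, 0.606) = 0.606
(¬D → 0) ⊗ B = max(0, 0.606 + 0.632 − 1) = max(0, 0.238) = 0.238
D ↔ ((¬D → 0) ⊗ B) = 1 − |0.606 − 0.238| = 1 − 0.368 = 0.632
(D ↔ ((¬D → 0) ⊗ B)) ↔ C = 1 − |0.632 − 0.219| = 1 − 0.413 = 0.587
¬((D ↔ ((¬D → 0) ⊗ B)) ↔ C) = 1 − 0.587 = 0.413
¬¬((D ↔ ((¬D → 0) ⊗ B)) ↔ C) = 1 − 0.413 = 0.587
¬A = 1 − 0.072 = 0.928
¬¬A = 1 − 0.928 = 0.072
¬¬((D ↔ ((¬D → 0) ⊗ B)) ↔ C) → ¬¬A = min(1, 1 − 0.587 + 0.072) = min(1, 0.485) = 0.485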